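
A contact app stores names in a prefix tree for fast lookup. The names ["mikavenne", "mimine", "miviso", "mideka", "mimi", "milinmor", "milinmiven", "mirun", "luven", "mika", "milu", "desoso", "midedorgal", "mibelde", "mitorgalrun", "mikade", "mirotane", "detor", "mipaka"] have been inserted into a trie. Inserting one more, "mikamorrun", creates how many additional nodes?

"mika" is already a path in the trie; the remaining "morrun" must be added.
Each of the 6 remaining characters creates one node.

6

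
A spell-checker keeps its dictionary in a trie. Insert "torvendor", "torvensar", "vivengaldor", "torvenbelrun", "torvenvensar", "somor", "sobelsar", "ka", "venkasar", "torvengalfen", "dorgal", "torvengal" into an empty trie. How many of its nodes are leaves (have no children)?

Leaves are exactly the stored words that no other stored word extends.
Those words: "dorgal", "ka", "sobelsar", "somor", "torvenbelrun", "torvendor", "torvengalfen", "torvensar", "torvenvensar", "venkasar", "vivengaldor"
Leaf count: 11

11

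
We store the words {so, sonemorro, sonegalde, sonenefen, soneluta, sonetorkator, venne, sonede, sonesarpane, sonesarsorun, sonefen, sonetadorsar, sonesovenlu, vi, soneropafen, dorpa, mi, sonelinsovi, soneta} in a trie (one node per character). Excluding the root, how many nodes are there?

Count nodes per top-level branch (shared prefixes stored once):
  'd'-branch (dorpa): 5 nodes
  'm'-branch (mi): 2 nodes
  's'-branch (so, sonede, sonefen, sonegalde, sonelinsovi, soneluta, sonemorro, sonenefen, soneropafen, sonesarpane, sonesarsorun, sonesovenlu, soneta, sonetadorsar, sonetorkator): 74 nodes
  'v'-branch (venne, vi): 6 nodes
Sum: 87

87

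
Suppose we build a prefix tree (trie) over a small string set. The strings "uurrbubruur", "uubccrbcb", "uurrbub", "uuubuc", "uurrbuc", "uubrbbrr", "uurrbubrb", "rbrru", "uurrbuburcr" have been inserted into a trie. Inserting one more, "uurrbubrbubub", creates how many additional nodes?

4

The longest prefix of "uurrbubrbubub" already in the trie is "uurrbubrb" (length 9).
So 13 − 9 = 4 new nodes.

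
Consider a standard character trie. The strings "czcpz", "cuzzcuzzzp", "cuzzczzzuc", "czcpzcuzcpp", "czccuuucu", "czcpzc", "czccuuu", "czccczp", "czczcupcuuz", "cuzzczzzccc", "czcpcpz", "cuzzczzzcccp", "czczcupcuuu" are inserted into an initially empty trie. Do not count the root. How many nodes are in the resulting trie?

Insert word by word; a character creates a node only if that edge doesn't already exist:
  "czcpz" → 5 new (c, z, c, p, z)
  "cuzzcuzzzp" → prefix "c" already present; 9 new (u, z, z, c, u, z, z, z, p)
  "cuzzczzzuc" → prefix "cuzzc" already present; 5 new (z, z, z, u, c)
  "czcpzcuzcpp" → prefix "czcpz" already present; 6 new (c, u, z, c, p, p)
  "czccuuucu" → prefix "czc" already present; 6 new (c, u, u, u, c, u)
  "czcpzc" → prefix "czcpzc" already present; 0 new (none)
  "czccuuu" → prefix "czccuuu" already present; 0 new (none)
  "czccczp" → prefix "czcc" already present; 3 new (c, z, p)
  "czczcupcuuz" → prefix "czc" already present; 8 new (z, c, u, p, c, u, u, z)
  "cuzzczzzccc" → prefix "cuzzczzz" already present; 3 new (c, c, c)
  "czcpcpz" → prefix "czcp" already present; 3 new (c, p, z)
  "cuzzczzzcccp" → prefix "cuzzczzzccc" already present; 1 new (p)
  "czczcupcuuu" → prefix "czczcupcuu" already present; 1 new (u)
Total nodes = 5 + 9 + 5 + 6 + 6 + 0 + 0 + 3 + 8 + 3 + 3 + 1 + 1 = 50

50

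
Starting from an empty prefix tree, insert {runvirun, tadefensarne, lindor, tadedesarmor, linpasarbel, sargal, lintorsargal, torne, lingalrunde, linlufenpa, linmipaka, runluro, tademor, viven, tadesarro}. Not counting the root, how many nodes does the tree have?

For each word, the new-node count is its length minus the longest prefix already in the trie:
  "runvirun" → 8 new (r, u, n, v, i, r, u, n)
  "tadefensarne" → 12 new (t, a, d, e, f, e, n, s, a, r, n, e)
  "lindor" → 6 new (l, i, n, d, o, r)
  "tadedesarmor" → prefix "tade" already present; 8 new (d, e, s, a, r, m, o, r)
  "linpasarbel" → prefix "lin" already present; 8 new (p, a, s, a, r, b, e, l)
  "sargal" → 6 new (s, a, r, g, a, l)
  "lintorsargal" → prefix "lin" already present; 9 new (t, o, r, s, a, r, g, a, l)
  "torne" → prefix "t" already present; 4 new (o, r, n, e)
  "lingalrunde" → prefix "lin" already present; 8 new (g, a, l, r, u, n, d, e)
  "linlufenpa" → prefix "lin" already present; 7 new (l, u, f, e, n, p, a)
  "linmipaka" → prefix "lin" already present; 6 new (m, i, p, a, k, a)
  "runluro" → prefix "run" already present; 4 new (l, u, r, o)
  "tademor" → prefix "tade" already present; 3 new (m, o, r)
  "viven" → 5 new (v, i, v, e, n)
  "tadesarro" → prefix "tade" already present; 5 new (s, a, r, r, o)
Total nodes = 8 + 12 + 6 + 8 + 8 + 6 + 9 + 4 + 8 + 7 + 6 + 4 + 3 + 5 + 5 = 99

99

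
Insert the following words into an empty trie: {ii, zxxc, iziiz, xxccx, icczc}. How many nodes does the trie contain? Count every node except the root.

Trie structure (* marks end of a word):
(root)
├─ i
│  ├─ c
│  │  └─ c
│  │     └─ z
│  │        └─ c *
│  ├─ i *
│  └─ z
│     └─ i
│        └─ i
│           └─ z *
├─ x
│  └─ x
│     └─ c
│        └─ c
│           └─ x *
└─ z
   └─ x
      └─ x
         └─ c *
Counting every labelled node above: 19.

19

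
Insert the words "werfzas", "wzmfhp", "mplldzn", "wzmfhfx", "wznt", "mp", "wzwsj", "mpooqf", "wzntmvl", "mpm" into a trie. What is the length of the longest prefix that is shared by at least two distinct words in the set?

Look for the deepest trie node that still has at least two words in its subtree.
"wzmfhfx" and "wzmfhp" agree on "wzmfh" (5 characters) before diverging; nothing deeper is shared.
Longest shared-prefix length: 5

5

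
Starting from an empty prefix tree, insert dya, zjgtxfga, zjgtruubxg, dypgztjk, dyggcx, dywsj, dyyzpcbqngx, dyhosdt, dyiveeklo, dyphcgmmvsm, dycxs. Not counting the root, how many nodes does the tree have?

62

Insert word by word; a character creates a node only if that edge doesn't already exist:
  "dya" → 3 new (d, y, a)
  "zjgtxfga" → 8 new (z, j, g, t, x, f, g, a)
  "zjgtruubxg" → prefix "zjgt" already present; 6 new (r, u, u, b, x, g)
  "dypgztjk" → prefix "dy" already present; 6 new (p, g, z, t, j, k)
  "dyggcx" → prefix "dy" already present; 4 new (g, g, c, x)
  "dywsj" → prefix "dy" already present; 3 new (w, s, j)
  "dyyzpcbqngx" → prefix "dy" already present; 9 new (y, z, p, c, b, q, n, g, x)
  "dyhosdt" → prefix "dy" already present; 5 new (h, o, s, d, t)
  "dyiveeklo" → prefix "dy" already present; 7 new (i, v, e, e, k, l, o)
  "dyphcgmmvsm" → prefix "dyp" already present; 8 new (h, c, g, m, m, v, s, m)
  "dycxs" → prefix "dy" already present; 3 new (c, x, s)
Total nodes = 3 + 8 + 6 + 6 + 4 + 3 + 9 + 5 + 7 + 8 + 3 = 62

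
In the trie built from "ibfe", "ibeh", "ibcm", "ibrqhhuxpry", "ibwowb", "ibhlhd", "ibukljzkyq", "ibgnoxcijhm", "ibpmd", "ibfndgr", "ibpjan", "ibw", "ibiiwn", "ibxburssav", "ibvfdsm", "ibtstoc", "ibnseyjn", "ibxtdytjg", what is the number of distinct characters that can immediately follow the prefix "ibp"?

Follow the path "ibp" to its node, then look at its outgoing edges.
Characters that immediately follow "ibp" among the stored strings: {j, m}.
That node has 2 child edges.

2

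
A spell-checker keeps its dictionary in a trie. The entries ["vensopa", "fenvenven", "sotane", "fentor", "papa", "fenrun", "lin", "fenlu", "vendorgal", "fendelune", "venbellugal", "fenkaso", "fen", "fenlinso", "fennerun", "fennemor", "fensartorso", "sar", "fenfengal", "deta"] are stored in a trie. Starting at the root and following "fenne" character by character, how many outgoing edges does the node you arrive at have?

2

Follow the path "fenne" to its node, then look at its outgoing edges.
Distinct next characters after "fenne": m, r.
That node has 2 child edges.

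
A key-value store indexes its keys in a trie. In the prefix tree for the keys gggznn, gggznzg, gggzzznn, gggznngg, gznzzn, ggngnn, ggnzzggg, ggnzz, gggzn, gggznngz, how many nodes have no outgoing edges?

7

A leaf is a node with no children — equivalently, the end of a word that is not a proper prefix of any other stored word.
Those words: "gggznngg", "gggznngz", "gggznzg", "gggzzznn", "ggngnn", "ggnzzggg", "gznzzn"
Leaf count: 7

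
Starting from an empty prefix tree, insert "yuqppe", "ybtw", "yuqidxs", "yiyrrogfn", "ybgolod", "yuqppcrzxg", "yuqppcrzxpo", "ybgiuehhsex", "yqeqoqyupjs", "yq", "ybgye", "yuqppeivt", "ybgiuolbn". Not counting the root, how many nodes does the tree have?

Trace insertions, counting only characters that open a new branch:
  "yuqppe" → 6 new (y, u, q, p, p, e)
  "ybtw" → prefix "y" already present; 3 new (b, t, w)
  "yuqidxs" → prefix "yuq" already present; 4 new (i, d, x, s)
  "yiyrrogfn" → prefix "y" already present; 8 new (i, y, r, r, o, g, f, n)
  "ybgolod" → prefix "yb" already present; 5 new (g, o, l, o, d)
  "yuqppcrzxg" → prefix "yuqpp" already present; 5 new (c, r, z, x, g)
  "yuqppcrzxpo" → prefix "yuqppcrzx" already present; 2 new (p, o)
  "ybgiuehhsex" → prefix "ybg" already present; 8 new (i, u, e, h, h, s, e, x)
  "yqeqoqyupjs" → prefix "y" already present; 10 new (q, e, q, o, q, y, u, p, j, s)
  "yq" → prefix "yq" already present; 0 new (none)
  "ybgye" → prefix "ybg" already present; 2 new (y, e)
  "yuqppeivt" → prefix "yuqppe" already present; 3 new (i, v, t)
  "ybgiuolbn" → prefix "ybgiu" already present; 4 new (o, l, b, n)
Total nodes = 6 + 3 + 4 + 8 + 5 + 5 + 2 + 8 + 10 + 0 + 2 + 3 + 4 = 60

60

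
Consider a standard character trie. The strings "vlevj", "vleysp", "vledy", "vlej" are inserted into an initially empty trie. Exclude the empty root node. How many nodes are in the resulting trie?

11

For each word, the new-node count is its length minus the longest prefix already in the trie:
  "vlevj" → 5 new (v, l, e, v, j)
  "vleysp" → prefix "vle" already present; 3 new (y, s, p)
  "vledy" → prefix "vle" already present; 2 new (d, y)
  "vlej" → prefix "vle" already present; 1 new (j)
Total nodes = 5 + 3 + 2 + 1 = 11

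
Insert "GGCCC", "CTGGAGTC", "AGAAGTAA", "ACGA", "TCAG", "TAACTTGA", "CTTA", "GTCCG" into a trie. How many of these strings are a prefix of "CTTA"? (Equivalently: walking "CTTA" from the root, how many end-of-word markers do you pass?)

Walk "CTTA" from the root; an end-of-word marker is hit whenever a stored word is a prefix of "CTTA".
Prefixes of the query that are stored words: "CTTA"
Count: 1

1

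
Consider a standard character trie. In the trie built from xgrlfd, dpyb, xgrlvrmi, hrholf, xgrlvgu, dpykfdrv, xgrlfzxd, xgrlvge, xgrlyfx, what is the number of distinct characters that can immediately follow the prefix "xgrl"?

3

Follow the path "xgrl" to its node, then look at its outgoing edges.
Characters that immediately follow "xgrl" among the stored strings: {f, v, y}.
That node has 3 child edges.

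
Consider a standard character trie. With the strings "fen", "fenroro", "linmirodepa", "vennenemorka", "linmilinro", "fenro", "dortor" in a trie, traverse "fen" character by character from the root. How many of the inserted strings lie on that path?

1

Traverse "fen" character by character; count nodes along the way that are marked as word ends.
Prefixes of the query that are stored words: "fen"
Count: 1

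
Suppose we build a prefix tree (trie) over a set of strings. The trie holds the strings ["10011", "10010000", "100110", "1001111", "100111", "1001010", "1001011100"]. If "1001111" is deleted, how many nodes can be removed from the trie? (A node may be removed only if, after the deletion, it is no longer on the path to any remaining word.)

Walk "1001111" from the leaf back toward the root, removing each node that no remaining word uses.
The suffix "1" (1 node) is used only by "1001111"; "100111" is itself a stored word, so pruning stops there.
Nodes removed: 1

1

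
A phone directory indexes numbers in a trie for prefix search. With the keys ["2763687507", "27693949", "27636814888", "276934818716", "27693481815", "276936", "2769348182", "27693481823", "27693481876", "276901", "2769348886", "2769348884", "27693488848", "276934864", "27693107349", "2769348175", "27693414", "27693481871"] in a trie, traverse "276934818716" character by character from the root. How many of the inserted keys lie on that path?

Walk "276934818716" from the root; an end-of-word marker is hit whenever a stored word is a prefix of "276934818716".
Prefixes of the query that are stored words: "27693481871", "276934818716"
Count: 2

2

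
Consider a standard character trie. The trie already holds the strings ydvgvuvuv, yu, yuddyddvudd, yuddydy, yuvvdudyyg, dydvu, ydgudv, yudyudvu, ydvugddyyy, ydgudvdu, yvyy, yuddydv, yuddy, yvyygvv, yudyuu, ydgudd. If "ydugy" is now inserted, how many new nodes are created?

"yd" is already a path in the trie; the remaining "ugy" must be added.
So 5 − 2 = 3 new nodes.

3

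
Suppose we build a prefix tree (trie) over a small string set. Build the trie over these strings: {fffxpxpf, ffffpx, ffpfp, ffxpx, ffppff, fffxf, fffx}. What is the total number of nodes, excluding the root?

21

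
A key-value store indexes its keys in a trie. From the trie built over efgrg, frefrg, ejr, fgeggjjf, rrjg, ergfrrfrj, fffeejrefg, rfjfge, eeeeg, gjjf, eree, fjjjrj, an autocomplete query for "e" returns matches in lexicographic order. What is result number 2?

DFS of the "e" subtree visits, in order: "eeeeg", "efgrg", "ejr", "eree", "ergfrrfrj"
The 2nd is efgrg.

efgrg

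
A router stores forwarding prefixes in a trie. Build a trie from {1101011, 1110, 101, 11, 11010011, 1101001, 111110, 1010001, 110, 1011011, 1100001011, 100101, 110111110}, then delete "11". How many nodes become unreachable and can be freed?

0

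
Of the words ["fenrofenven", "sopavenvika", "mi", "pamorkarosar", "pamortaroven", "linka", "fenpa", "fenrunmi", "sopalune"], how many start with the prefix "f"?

Walk to "f"; the words in its subtree are exactly those with that prefix.
Matches: "fenpa", "fenrofenven", "fenrunmi"
Count: 3

3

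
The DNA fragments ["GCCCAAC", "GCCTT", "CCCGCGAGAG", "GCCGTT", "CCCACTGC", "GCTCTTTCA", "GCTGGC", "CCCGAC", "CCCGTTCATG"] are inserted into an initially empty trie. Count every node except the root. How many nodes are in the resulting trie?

For each word, the new-node count is its length minus the longest prefix already in the trie:
  "GCCCAAC" → 7 new (G, C, C, C, A, A, C)
  "GCCTT" → prefix "GCC" already present; 2 new (T, T)
  "CCCGCGAGAG" → 10 new (C, C, C, G, C, G, A, G, A, G)
  "GCCGTT" → prefix "GCC" already present; 3 new (G, T, T)
  "CCCACTGC" → prefix "CCC" already present; 5 new (A, C, T, G, C)
  "GCTCTTTCA" → prefix "GC" already present; 7 new (T, C, T, T, T, C, A)
  "GCTGGC" → prefix "GCT" already present; 3 new (G, G, C)
  "CCCGAC" → prefix "CCCG" already present; 2 new (A, C)
  "CCCGTTCATG" → prefix "CCCG" already present; 6 new (T, T, C, A, T, G)
Total nodes = 7 + 2 + 10 + 3 + 5 + 7 + 3 + 2 + 6 = 45

45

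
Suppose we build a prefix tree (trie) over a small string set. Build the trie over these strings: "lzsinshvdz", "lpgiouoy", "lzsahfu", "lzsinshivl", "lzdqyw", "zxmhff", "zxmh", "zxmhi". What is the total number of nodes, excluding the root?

35

Count nodes per top-level branch (shared prefixes stored once):
  'l'-branch (lpgiouoy, lzdqyw, lzsahfu, lzsinshivl, lzsinshvdz): 28 nodes
  'z'-branch (zxmh, zxmhff, zxmhi): 7 nodes
Sum: 35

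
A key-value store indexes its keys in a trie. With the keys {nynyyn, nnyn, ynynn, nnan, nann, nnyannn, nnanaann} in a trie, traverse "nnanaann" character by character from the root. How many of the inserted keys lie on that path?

Traverse "nnanaann" character by character; count nodes along the way that are marked as word ends.
Prefixes of the query that are stored words: "nnan", "nnanaann"
Count: 2

2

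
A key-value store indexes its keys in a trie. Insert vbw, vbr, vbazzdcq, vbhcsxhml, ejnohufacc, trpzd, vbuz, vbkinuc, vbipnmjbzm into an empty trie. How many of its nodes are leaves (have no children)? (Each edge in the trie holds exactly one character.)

9

Leaves are exactly the stored words that no other stored word extends.
Those words: "ejnohufacc", "trpzd", "vbazzdcq", "vbhcsxhml", "vbipnmjbzm", "vbkinuc", "vbr", "vbuz", "vbw"
Leaf count: 9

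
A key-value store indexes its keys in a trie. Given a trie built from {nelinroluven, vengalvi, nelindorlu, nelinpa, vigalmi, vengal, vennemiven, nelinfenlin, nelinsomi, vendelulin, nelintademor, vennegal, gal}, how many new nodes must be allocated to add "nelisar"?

3

"neli" is already a path in the trie; the remaining "sar" must be added.
Each of the 3 remaining characters creates one node.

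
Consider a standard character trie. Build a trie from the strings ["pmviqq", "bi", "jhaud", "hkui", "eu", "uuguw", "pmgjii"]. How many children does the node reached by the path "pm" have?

2

The children of the "pm" node are the distinct next characters among strings starting with "pm".
Distinct next characters after "pm": g, v.
That node has 2 child edges.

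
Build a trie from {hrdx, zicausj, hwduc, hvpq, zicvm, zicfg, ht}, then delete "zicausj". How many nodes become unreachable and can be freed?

4

After clearing the end-marker at "zicausj", prune upward until reaching a node still needed by another word.
The suffix "ausj" (4 nodes) is used only by "zicausj"; the node for "zic" still has the child "v", so pruning stops there.
Nodes removed: 4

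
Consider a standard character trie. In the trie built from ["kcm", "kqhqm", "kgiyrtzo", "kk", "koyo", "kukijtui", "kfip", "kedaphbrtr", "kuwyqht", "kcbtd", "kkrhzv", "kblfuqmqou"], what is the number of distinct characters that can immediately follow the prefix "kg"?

1

The children of the "kg" node are the distinct next characters among strings starting with "kg".
Distinct next characters after "kg": i.
That node has 1 child edge.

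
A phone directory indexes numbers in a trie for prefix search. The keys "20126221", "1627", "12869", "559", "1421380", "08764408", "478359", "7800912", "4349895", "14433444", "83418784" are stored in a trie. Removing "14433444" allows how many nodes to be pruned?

A node on "14433444"'s path can go only if nothing else ends at it or branches off below it.
The suffix "433444" (6 nodes) is used only by "14433444"; the node for "14" still has the child "2", so pruning stops there.
Nodes removed: 6

6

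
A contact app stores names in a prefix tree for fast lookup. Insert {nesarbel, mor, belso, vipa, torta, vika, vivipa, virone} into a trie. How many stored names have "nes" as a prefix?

Walk to "nes"; the words in its subtree are exactly those with that prefix.
Words under "nes": nesarbel
Count: 1

1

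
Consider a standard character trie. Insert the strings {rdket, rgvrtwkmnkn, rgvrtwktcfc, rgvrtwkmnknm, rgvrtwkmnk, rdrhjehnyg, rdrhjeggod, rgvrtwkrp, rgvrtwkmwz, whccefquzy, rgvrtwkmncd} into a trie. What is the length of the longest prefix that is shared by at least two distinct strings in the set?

The deepest shared node is where two words last agree before diverging.
"rgvrtwkmnkn" and "rgvrtwkmnknm" agree on "rgvrtwkmnkn" (11 characters) before diverging; nothing deeper is shared.
Longest shared-prefix length: 11

11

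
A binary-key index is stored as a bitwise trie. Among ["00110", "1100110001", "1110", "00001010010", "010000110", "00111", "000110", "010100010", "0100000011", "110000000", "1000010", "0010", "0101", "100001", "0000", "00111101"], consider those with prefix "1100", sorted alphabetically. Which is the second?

1100110001

Words with prefix "1100", in lexicographic order: "110000000", "1100110001"
Position 2: 1100110001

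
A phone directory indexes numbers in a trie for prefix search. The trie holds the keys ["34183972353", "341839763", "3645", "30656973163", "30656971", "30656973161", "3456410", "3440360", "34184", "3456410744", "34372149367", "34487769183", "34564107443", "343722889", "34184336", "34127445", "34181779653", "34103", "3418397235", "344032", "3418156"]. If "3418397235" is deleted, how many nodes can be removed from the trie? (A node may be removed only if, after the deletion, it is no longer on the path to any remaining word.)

0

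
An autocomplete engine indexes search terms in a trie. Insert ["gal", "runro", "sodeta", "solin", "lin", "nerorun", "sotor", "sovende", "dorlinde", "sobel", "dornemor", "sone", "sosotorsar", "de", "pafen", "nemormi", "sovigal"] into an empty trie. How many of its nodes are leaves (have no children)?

17

A leaf is a node with no children — equivalently, the end of a word that is not a proper prefix of any other stored word.
Those words: "de", "dorlinde", "dornemor", "gal", "lin", "nemormi", "nerorun", "pafen", "runro", "sobel", "sodeta", "solin", "sone", "sosotorsar", "sotor", "sovende", "sovigal"
Leaf count: 17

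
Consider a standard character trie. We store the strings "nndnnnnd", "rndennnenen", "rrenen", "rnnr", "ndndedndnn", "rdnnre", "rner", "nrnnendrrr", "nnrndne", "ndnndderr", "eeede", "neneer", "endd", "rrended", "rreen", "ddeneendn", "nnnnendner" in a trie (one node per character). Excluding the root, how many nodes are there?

97

Count nodes per top-level branch (shared prefixes stored once):
  'd'-branch (ddeneendn): 9 nodes
  'e'-branch (eeede, endd): 8 nodes
  'n'-branch (ndndedndnn, ndnndderr, neneer, nndnnnnd, nnnnendner, nnrndne, nrnnendrrr): 50 nodes
  'r'-branch (rdnnre, rndennnenen, rner, rnnr, rreen, rrended, rrenen): 30 nodes
Sum: 97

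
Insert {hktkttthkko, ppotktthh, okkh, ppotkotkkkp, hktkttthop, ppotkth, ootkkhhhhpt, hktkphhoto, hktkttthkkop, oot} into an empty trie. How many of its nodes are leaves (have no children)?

8

Leaves are exactly the stored words that no other stored word extends.
Those words: "hktkphhoto", "hktkttthkkop", "hktkttthop", "okkh", "ootkkhhhhpt", "ppotkotkkkp", "ppotkth", "ppotktthh"
Leaf count: 8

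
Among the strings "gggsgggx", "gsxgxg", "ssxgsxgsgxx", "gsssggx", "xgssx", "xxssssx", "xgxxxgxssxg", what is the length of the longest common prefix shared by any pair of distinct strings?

Look for the deepest trie node that still has at least two words in its subtree.
"gsssggx" and "gsxgxg" agree on "gs" (2 characters) before diverging; nothing deeper is shared.
Longest shared-prefix length: 2

2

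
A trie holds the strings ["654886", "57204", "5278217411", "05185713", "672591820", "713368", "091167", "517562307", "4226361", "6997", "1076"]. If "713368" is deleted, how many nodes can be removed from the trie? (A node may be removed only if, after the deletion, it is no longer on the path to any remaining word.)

6

A node on "713368"'s path can go only if nothing else ends at it or branches off below it.
No other word shares any prefix with "713368", so all 6 of its nodes go.
Nodes removed: 6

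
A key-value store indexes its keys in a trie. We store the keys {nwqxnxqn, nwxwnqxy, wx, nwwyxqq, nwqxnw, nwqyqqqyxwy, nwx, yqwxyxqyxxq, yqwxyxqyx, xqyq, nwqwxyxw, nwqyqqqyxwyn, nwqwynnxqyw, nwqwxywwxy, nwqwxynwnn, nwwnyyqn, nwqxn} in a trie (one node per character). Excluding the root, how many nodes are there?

For each word, the new-node count is its length minus the longest prefix already in the trie:
  "nwqxnxqn" → 8 new (n, w, q, x, n, x, q, n)
  "nwxwnqxy" → prefix "nw" already present; 6 new (x, w, n, q, x, y)
  "wx" → 2 new (w, x)
  "nwwyxqq" → prefix "nw" already present; 5 new (w, y, x, q, q)
  "nwqxnw" → prefix "nwqxn" already present; 1 new (w)
  "nwqyqqqyxwy" → prefix "nwq" already present; 8 new (y, q, q, q, y, x, w, y)
  "nwx" → prefix "nwx" already present; 0 new (none)
  "yqwxyxqyxxq" → 11 new (y, q, w, x, y, x, q, y, x, x, q)
  "yqwxyxqyx" → prefix "yqwxyxqyx" already present; 0 new (none)
  "xqyq" → 4 new (x, q, y, q)
  "nwqwxyxw" → prefix "nwq" already present; 5 new (w, x, y, x, w)
  "nwqyqqqyxwyn" → prefix "nwqyqqqyxwy" already present; 1 new (n)
  "nwqwynnxqyw" → prefix "nwqw" already present; 7 new (y, n, n, x, q, y, w)
  "nwqwxywwxy" → prefix "nwqwxy" already present; 4 new (w, w, x, y)
  "nwqwxynwnn" → prefix "nwqwxy" already present; 4 new (n, w, n, n)
  "nwwnyyqn" → prefix "nww" already present; 5 new (n, y, y, q, n)
  "nwqxn" → prefix "nwqxn" already present; 0 new (none)
Total nodes = 8 + 6 + 2 + 5 + 1 + 8 + 0 + 11 + 0 + 4 + 5 + 1 + 7 + 4 + 4 + 5 + 0 = 71

71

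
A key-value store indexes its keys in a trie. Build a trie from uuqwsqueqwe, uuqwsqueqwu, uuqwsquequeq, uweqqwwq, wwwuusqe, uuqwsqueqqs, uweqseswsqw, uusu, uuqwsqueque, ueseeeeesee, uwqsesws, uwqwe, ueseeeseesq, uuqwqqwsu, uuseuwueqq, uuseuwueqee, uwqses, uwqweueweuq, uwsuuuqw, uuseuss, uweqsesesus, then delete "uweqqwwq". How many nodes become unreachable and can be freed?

Walk "uweqqwwq" from the leaf back toward the root, removing each node that no remaining word uses.
The suffix "qwwq" (4 nodes) is used only by "uweqqwwq"; the node for "uweq" still has the child "s", so pruning stops there.
Nodes removed: 4

4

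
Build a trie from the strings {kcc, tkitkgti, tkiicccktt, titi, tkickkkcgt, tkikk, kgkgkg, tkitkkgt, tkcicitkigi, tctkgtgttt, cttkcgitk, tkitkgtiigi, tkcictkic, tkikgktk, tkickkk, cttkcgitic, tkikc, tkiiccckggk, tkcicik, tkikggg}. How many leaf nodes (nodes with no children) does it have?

18

Leaves are exactly the stored words that no other stored word extends.
Those words: "cttkcgitic", "cttkcgitk", "kcc", "kgkgkg", "tctkgtgttt", "titi", "tkcicik", "tkcicitkigi", "tkcictkic", "tkickkkcgt", "tkiiccckggk", "tkiicccktt", "tkikc", "tkikggg", "tkikgktk", "tkikk", "tkitkgtiigi", "tkitkkgt"
Leaf count: 18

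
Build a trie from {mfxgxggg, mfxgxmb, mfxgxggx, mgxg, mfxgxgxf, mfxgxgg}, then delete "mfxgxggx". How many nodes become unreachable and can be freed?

A node on "mfxgxggx"'s path can go only if nothing else ends at it or branches off below it.
The suffix "x" (1 node) is used only by "mfxgxggx"; the node for "mfxgxgg" still has the child "g", so pruning stops there.
Nodes removed: 1

1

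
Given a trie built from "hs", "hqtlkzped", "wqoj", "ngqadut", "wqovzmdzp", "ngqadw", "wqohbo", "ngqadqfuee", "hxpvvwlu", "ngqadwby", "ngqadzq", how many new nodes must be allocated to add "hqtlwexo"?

4

Walking "hqtlwexo" from the root, the first 4 characters ("hqtl") follow existing edges; "w" is the first miss.
So 8 − 4 = 4 new nodes.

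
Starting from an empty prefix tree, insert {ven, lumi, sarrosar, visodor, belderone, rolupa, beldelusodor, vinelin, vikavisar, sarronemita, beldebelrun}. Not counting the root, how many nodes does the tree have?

67

Insert word by word; a character creates a node only if that edge doesn't already exist:
  "ven" → 3 new (v, e, n)
  "lumi" → 4 new (l, u, m, i)
  "sarrosar" → 8 new (s, a, r, r, o, s, a, r)
  "visodor" → prefix "v" already present; 6 new (i, s, o, d, o, r)
  "belderone" → 9 new (b, e, l, d, e, r, o, n, e)
  "rolupa" → 6 new (r, o, l, u, p, a)
  "beldelusodor" → prefix "belde" already present; 7 new (l, u, s, o, d, o, r)
  "vinelin" → prefix "vi" already present; 5 new (n, e, l, i, n)
  "vikavisar" → prefix "vi" already present; 7 new (k, a, v, i, s, a, r)
  "sarronemita" → prefix "sarro" already present; 6 new (n, e, m, i, t, a)
  "beldebelrun" → prefix "belde" already present; 6 new (b, e, l, r, u, n)
Total nodes = 3 + 4 + 8 + 6 + 9 + 6 + 7 + 5 + 7 + 6 + 6 = 67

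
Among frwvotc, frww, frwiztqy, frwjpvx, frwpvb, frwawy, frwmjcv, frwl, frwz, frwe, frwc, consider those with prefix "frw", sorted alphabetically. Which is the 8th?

Filter for "frw…" and sort: "frwawy", "frwc", "frwe", "frwiztqy", "frwjpvx", "frwl", "frwmjcv", "frwpvb", "frwvotc", "frww", "frwz"
Position 8: frwpvb

frwpvb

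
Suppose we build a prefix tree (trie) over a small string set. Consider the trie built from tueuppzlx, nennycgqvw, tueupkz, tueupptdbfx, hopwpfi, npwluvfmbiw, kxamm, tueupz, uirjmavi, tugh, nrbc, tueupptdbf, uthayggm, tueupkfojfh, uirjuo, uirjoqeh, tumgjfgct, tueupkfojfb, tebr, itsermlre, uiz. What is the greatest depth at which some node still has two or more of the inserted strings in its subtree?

Look for the deepest trie node that still has at least two words in its subtree.
e.g. "tueupkfojfb" and "tueupkfojfh" share the prefix "tueupkfojf" of length 10; no pair shares a longer one.
Longest shared-prefix length: 10

10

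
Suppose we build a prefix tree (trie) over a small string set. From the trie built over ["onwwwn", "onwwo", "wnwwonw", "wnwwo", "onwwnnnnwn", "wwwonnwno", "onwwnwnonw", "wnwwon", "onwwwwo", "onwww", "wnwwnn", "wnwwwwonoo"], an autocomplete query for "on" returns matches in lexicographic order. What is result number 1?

onwwnnnnwn

Filter for "on…" and sort: "onwwnnnnwn", "onwwnwnonw", "onwwo", "onwww", "onwwwn", "onwwwwo"
The 1st is onwwnnnnwn.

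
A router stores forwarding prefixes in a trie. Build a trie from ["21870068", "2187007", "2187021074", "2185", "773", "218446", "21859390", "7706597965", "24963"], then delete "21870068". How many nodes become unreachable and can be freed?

2

Walk "21870068" from the leaf back toward the root, removing each node that no remaining word uses.
The suffix "68" (2 nodes) is used only by "21870068"; the node for "218700" still has the child "7", so pruning stops there.
Nodes removed: 2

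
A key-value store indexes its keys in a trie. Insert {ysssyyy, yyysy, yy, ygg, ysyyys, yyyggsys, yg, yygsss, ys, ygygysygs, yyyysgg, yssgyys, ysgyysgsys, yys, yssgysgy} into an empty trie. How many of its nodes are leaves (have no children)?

A leaf is a node with no children — equivalently, the end of a word that is not a proper prefix of any other stored word.
Those words: "ygg", "ygygysygs", "ysgyysgsys", "yssgysgy", "yssgyys", "ysssyyy", "ysyyys", "yygsss", "yys", "yyyggsys", "yyysy", "yyyysgg"
Leaf count: 12

12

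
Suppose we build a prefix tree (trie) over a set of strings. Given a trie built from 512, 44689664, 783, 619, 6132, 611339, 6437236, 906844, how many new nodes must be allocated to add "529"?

"5" is already a path in the trie; the remaining "29" must be added.
New nodes needed: |"529"| − 1 = 3 − 1 = 2.

2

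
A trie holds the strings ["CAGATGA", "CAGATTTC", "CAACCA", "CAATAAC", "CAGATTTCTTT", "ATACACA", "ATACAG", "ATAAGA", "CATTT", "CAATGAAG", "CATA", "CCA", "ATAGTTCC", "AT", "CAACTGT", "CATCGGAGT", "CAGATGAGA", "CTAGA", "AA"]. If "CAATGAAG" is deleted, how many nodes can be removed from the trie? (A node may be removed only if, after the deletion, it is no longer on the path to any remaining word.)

4

Walk "CAATGAAG" from the leaf back toward the root, removing each node that no remaining word uses.
The suffix "GAAG" (4 nodes) is used only by "CAATGAAG"; the node for "CAAT" still has the child "A", so pruning stops there.
Nodes removed: 4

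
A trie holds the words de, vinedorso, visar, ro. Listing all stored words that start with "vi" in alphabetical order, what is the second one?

visar

Filter for "vi…" and sort: "vinedorso", "visar"
The 2nd is visar.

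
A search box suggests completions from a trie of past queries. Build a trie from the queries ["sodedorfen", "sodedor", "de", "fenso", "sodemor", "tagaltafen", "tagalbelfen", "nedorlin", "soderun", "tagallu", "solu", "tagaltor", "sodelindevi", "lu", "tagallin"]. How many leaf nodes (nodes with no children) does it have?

14

A leaf is a node with no children — equivalently, the end of a word that is not a proper prefix of any other stored word.
Those words: "de", "fenso", "lu", "nedorlin", "sodedorfen", "sodelindevi", "sodemor", "soderun", "solu", "tagalbelfen", "tagallin", "tagallu", "tagaltafen", "tagaltor"
Leaf count: 14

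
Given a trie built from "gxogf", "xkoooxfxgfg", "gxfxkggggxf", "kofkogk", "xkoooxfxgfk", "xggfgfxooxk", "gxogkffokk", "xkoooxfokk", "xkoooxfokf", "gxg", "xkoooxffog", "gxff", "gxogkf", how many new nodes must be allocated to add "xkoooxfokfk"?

1

The longest prefix of "xkoooxfokfk" already in the trie is "xkoooxfokf" (length 10).
So 11 − 10 = 1 new nodes.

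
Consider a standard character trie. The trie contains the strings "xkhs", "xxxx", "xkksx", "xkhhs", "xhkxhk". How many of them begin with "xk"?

Filter for entries beginning with "xk":
Words under "xk": xkhhs, xkhs, xkksx
Count: 3

3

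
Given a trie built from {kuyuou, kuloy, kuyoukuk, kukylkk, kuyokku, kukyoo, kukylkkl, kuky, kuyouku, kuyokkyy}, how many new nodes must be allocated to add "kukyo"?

0

"kukyo" is already a full path in the trie; only an end-marker is added.
No new nodes are needed: 0.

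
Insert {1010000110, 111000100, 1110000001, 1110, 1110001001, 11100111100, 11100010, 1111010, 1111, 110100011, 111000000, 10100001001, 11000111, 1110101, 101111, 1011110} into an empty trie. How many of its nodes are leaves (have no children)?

10

Leaves are exactly the stored words that no other stored word extends.
Those words: "10100001001", "1010000110", "1011110", "11000111", "110100011", "1110000001", "1110001001", "11100111100", "1110101", "1111010"
Leaf count: 10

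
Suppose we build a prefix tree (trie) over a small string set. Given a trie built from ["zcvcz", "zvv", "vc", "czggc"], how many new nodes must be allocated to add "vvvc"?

3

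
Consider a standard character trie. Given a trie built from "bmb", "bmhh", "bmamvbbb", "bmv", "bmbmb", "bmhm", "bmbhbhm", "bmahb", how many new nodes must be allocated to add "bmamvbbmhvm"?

The longest prefix of "bmamvbbmhvm" already in the trie is "bmamvbb" (length 7).
Each of the 4 remaining characters creates one node.

4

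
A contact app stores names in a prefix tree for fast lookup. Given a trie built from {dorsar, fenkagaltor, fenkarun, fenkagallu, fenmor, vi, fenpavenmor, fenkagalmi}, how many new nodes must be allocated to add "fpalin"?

Walking "fpalin" from the root, the first 1 characters ("f") follow existing edges; "p" is the first miss.
New nodes needed: |"fpalin"| − 1 = 6 − 1 = 5.

5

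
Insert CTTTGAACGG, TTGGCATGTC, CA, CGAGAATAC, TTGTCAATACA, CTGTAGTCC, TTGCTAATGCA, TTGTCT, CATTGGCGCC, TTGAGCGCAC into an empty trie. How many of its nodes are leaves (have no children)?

9

A leaf is a node with no children — equivalently, the end of a word that is not a proper prefix of any other stored word.
Those words: "CATTGGCGCC", "CGAGAATAC", "CTGTAGTCC", "CTTTGAACGG", "TTGAGCGCAC", "TTGCTAATGCA", "TTGGCATGTC", "TTGTCAATACA", "TTGTCT"
Leaf count: 9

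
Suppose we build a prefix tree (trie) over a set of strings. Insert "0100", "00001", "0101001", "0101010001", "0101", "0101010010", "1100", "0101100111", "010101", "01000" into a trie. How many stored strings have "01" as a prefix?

Filter for entries beginning with "01":
Words under "01": 0100, 01000, 0101, 0101001, 010101, 0101010001, 0101010010, 0101100111
Count: 8

8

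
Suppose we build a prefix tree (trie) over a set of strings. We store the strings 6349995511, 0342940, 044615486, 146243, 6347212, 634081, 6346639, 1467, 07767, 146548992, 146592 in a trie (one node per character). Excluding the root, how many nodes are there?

55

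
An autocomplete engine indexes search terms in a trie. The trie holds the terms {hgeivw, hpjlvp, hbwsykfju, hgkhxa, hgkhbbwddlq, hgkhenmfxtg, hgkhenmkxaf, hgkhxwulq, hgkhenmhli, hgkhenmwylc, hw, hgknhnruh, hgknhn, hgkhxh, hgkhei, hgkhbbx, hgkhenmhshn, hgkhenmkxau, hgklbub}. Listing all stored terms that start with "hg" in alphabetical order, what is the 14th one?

DFS of the "hg" subtree visits, in order: "hgeivw", "hgkhbbwddlq", "hgkhbbx", "hgkhei", "hgkhenmfxtg", "hgkhenmhli", "hgkhenmhshn", "hgkhenmkxaf", "hgkhenmkxau", "hgkhenmwylc", "hgkhxa", "hgkhxh", "hgkhxwulq", "hgklbub", "hgknhn", "hgknhnruh"
Position 14: hgklbub

hgklbub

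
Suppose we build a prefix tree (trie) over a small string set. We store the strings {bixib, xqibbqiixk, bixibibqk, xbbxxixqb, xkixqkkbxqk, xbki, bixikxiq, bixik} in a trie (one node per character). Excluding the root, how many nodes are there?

Count nodes per top-level branch (shared prefixes stored once):
  'b'-branch (bixib, bixibibqk, bixik, bixikxiq): 13 nodes
  'x'-branch (xbbxxixqb, xbki, xkixqkkbxqk, xqibbqiixk): 30 nodes
Sum: 43

43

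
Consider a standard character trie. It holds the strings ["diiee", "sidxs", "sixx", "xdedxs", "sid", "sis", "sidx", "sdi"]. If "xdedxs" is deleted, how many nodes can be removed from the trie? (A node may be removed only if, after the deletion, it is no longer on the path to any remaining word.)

After clearing the end-marker at "xdedxs", prune upward until reaching a node still needed by another word.
No other word shares any prefix with "xdedxs", so all 6 of its nodes go.
Nodes removed: 6

6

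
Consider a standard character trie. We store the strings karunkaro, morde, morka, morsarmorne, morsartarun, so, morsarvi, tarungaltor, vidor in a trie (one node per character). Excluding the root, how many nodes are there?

Trace insertions, counting only characters that open a new branch:
  "karunkaro" → 9 new (k, a, r, u, n, k, a, r, o)
  "morde" → 5 new (m, o, r, d, e)
  "morka" → prefix "mor" already present; 2 new (k, a)
  "morsarmorne" → prefix "mor" already present; 8 new (s, a, r, m, o, r, n, e)
  "morsartarun" → prefix "morsar" already present; 5 new (t, a, r, u, n)
  "so" → 2 new (s, o)
  "morsarvi" → prefix "morsar" already present; 2 new (v, i)
  "tarungaltor" → 11 new (t, a, r, u, n, g, a, l, t, o, r)
  "vidor" → 5 new (v, i, d, o, r)
Total nodes = 9 + 5 + 2 + 8 + 5 + 2 + 2 + 11 + 5 = 49

49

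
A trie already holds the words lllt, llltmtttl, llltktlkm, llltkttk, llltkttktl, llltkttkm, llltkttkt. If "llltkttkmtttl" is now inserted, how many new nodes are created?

The longest prefix of "llltkttkmtttl" already in the trie is "llltkttkm" (length 9).
So 13 − 9 = 4 new nodes.

4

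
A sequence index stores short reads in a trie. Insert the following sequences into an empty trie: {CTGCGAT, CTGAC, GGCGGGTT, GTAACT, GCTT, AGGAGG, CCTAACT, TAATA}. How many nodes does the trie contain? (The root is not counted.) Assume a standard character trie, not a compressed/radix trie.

42

Count nodes per top-level branch (shared prefixes stored once):
  'A'-branch (AGGAGG): 6 nodes
  'C'-branch (CCTAACT, CTGAC, CTGCGAT): 15 nodes
  'G'-branch (GCTT, GGCGGGTT, GTAACT): 16 nodes
  'T'-branch (TAATA): 5 nodes
Sum: 42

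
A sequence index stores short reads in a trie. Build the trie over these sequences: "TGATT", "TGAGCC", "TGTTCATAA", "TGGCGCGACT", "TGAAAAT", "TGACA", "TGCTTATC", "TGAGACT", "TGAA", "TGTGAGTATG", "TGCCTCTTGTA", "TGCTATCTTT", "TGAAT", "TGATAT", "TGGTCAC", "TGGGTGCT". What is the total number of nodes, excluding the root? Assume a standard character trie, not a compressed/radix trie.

71

For each word, the new-node count is its length minus the longest prefix already in the trie:
  "TGATT" → 5 new (T, G, A, T, T)
  "TGAGCC" → prefix "TGA" already present; 3 new (G, C, C)
  "TGTTCATAA" → prefix "TG" already present; 7 new (T, T, C, A, T, A, A)
  "TGGCGCGACT" → prefix "TG" already present; 8 new (G, C, G, C, G, A, C, T)
  "TGAAAAT" → prefix "TGA" already present; 4 new (A, A, A, T)
  "TGACA" → prefix "TGA" already present; 2 new (C, A)
  "TGCTTATC" → prefix "TG" already present; 6 new (C, T, T, A, T, C)
  "TGAGACT" → prefix "TGAG" already present; 3 new (A, C, T)
  "TGAA" → prefix "TGAA" already present; 0 new (none)
  "TGTGAGTATG" → prefix "TGT" already present; 7 new (G, A, G, T, A, T, G)
  "TGCCTCTTGTA" → prefix "TGC" already present; 8 new (C, T, C, T, T, G, T, A)
  "TGCTATCTTT" → prefix "TGCT" already present; 6 new (A, T, C, T, T, T)
  "TGAAT" → prefix "TGAA" already present; 1 new (T)
  "TGATAT" → prefix "TGAT" already present; 2 new (A, T)
  "TGGTCAC" → prefix "TGG" already present; 4 new (T, C, A, C)
  "TGGGTGCT" → prefix "TGG" already present; 5 new (G, T, G, C, T)
Total nodes = 5 + 3 + 7 + 8 + 4 + 2 + 6 + 3 + 0 + 7 + 8 + 6 + 1 + 2 + 4 + 5 = 71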